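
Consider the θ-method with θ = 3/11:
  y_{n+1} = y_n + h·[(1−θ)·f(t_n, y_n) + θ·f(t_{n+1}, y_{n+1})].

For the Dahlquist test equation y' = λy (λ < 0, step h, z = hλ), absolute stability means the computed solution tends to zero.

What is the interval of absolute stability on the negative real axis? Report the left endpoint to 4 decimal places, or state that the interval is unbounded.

Test eqn y'=λy, z=hλ:
  y_{n+1} = y_n + z·[8/11·y_n + 3/11·y_{n+1}] ⇒ (1 − 3/11z)y_{n+1} = (1 + 8/11z)y_n
  Hence R(z) = (1 + 8/11z)/(1 − 3/11z).

Solve |R(x)|<1 on ℝ⁻.
x=-1.46: |R|=0.0442
R=−1: 1+8/11x = −1+3/11x ⇒ -5/11x=2 ⇒ x=2/(-5/11)=-4.4000
Confirm numerically:
  x=-2.990: |R|=0.64697 <1
  x=-2.953: |R|=0.63568 <1
  x=-2.828: |R|=0.59659 <1
  x=-2.611: |R|=0.52504 <1
  x=-4.892: |R|=1.09581 >1
  x=-4.570: |R|=1.03440 >1
  x=-4.564: |R|=1.03321 >1
Interval (-4.4000, 0).

z∈(-4.4000,0).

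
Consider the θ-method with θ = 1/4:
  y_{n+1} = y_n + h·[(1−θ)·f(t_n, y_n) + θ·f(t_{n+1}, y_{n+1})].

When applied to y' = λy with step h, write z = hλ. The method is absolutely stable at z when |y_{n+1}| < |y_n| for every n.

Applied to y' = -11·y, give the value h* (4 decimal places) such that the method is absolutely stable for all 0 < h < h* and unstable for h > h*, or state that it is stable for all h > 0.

(-4.0000,0); λ=-11 ⇒ h* = (4)/11 = 0.3636.

Set f=λy, z=hλ:
  y_{n+1} = y_n + z·[3/4·y_n + 1/4·y_{n+1}] ⇒ (1 − 1/4z)y_{n+1} = (1 + 3/4z)y_n
  ⇒ R(z) = (1 + 3/4z)/(1 − 1/4z).

Boundary: |R(x)|=1, x<0.
x=-0.82: |R|=0.3195
R=−1: 1+3/4x = −1+1/4x ⇒ -1/2x=2 ⇒ x=2/(-1/2)=-4.0000
Confirm numerically:
  x=-3.331: |R|=0.81749 <1
  x=-3.253: |R|=0.79402 <1
  x=-2.662: |R|=0.59832 <1
  x=-4.306: |R|=1.07368 >1
  x=-4.286: |R|=1.06903 >1
Interval (-4.0000, 0).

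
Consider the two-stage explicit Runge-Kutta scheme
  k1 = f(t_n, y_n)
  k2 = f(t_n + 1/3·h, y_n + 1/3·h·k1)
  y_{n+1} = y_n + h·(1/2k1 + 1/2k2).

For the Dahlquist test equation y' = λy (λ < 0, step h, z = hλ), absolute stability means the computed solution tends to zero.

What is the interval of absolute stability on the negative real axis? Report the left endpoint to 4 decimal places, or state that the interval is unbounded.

z∈(-6.0000,0).

Set f=λy, z=hλ:
  k1=λy_n ⇒ h·k1=z·y_n;  k2=λ(1+1/3z)y_n ⇒ h·k2=z(1+1/3z)y_n
  y_{n+1}/y_n = 1 + 1/2z + 1/2z(1+1/3z) = 1 + z + 1/6z²
  Hence R(z) = 1 + z + 1/6z².

Need |R(x)|<1, x<0.
x=-0.55: |R|=0.5004
R=1: x+1/6x²=0 ⇒ x=−6=-6.0000; min R=1−1/(4·1/6)=-0.5000>−1
Confirm numerically:
  x=-5.537: |R|=0.57273 <1
  x=-4.612: |R|=0.06691 <1
  x=-4.050: |R|=0.31625 <1
  x=-3.347: |R|=0.47993 <1
  x=-6.490: |R|=1.53002 >1
  x=-6.446: |R|=1.47915 >1
  x=-6.304: |R|=1.31940 >1
So |R|<1 on (-6.0000, 0).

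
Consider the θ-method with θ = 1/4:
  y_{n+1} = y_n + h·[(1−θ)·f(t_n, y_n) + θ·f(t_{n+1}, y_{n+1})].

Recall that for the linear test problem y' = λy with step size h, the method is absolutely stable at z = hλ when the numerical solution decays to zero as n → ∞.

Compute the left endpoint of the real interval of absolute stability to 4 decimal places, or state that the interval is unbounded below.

On y'=λy, z=hλ:
  y_{n+1} = y_n + z·[3/4·y_n + 1/4·y_{n+1}] ⇒ (1 − 1/4z)y_{n+1} = (1 + 3/4z)y_n
  so R(z) = (1 + 3/4z)/(1 − 1/4z).

Boundary: |R(x)|=1, x<0.
x=-1.27: |R|=0.0361
R=−1: 1+3/4x = −1+1/4x ⇒ -1/2x=2 ⇒ x=2/(-1/2)=-4.0000
Confirm numerically:
  x=-3.433: |R|=0.84744 <1
  x=-2.908: |R|=0.68384 <1
  x=-1.631: |R|=0.15859 <1
  x=-4.503: |R|=1.11831 >1
  x=-4.402: |R|=1.09569 >1
  x=-4.376: |R|=1.08978 >1
Interval (-4.0000, 0).

z* = -4.0000.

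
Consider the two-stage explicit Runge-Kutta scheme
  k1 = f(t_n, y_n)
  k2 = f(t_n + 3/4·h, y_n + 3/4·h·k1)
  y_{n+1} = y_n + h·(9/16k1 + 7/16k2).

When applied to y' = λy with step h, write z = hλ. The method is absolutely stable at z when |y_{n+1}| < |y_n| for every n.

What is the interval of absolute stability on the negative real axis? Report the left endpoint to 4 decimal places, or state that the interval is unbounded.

(-3.0476, 0).

On y'=λy, z=hλ:
  k1=λy_n ⇒ h·k1=z·y_n;  k2=λ(1+3/4z)y_n ⇒ h·k2=z(1+3/4z)y_n
  y_{n+1}/y_n = 1 + 9/16z + 7/16z(1+3/4z) = 1 + z + 21/64z²
  so R(z) = 1 + z + 21/64z².

Need |R(x)|<1, x<0.
x=-1.38: |R|=0.2449
R=1: x+21/64x²=0 ⇒ x=−64/21=-3.0476; min R=1−1/(4·21/64)=0.2381>−1
Confirm numerically:
  x=-1.945: |R|=0.29631 <1
  x=-1.751: |R|=0.25503 <1
  x=-1.706: |R|=0.24899 <1
  x=-1.523: |R|=0.23810 <1
  x=-3.492: |R|=1.50918 >1
  x=-3.306: |R|=1.28029 >1
Interval (-3.0476, 0).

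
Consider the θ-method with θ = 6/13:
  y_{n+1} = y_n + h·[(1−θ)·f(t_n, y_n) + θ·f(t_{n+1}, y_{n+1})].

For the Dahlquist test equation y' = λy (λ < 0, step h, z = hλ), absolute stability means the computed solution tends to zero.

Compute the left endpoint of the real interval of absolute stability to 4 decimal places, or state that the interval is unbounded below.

left endpoint -26.0000.

With y'=λy (z=hλ):
  y_{n+1} = y_n + z·[7/13·y_n + 6/13·y_{n+1}] ⇒ (1 − 6/13z)y_{n+1} = (1 + 7/13z)y_n
  so R(z) = (1 + 7/13z)/(1 − 6/13z).

Find x<0 with |R(x)|<1.
x=-0.72: |R|=0.4596
R=−1: 1+7/13x = −1+6/13x ⇒ -1/13x=2 ⇒ x=2/(-1/13)=-26.0000
Confirm numerically:
  x=-25.929: |R|=0.99958 <1
  x=-24.940: |R|=0.99348 <1
  x=-23.015: |R|=0.98024 <1
  x=-26.484: |R|=1.00282 >1
  x=-26.177: |R|=1.00104 >1
Stable set (-26.0000, 0).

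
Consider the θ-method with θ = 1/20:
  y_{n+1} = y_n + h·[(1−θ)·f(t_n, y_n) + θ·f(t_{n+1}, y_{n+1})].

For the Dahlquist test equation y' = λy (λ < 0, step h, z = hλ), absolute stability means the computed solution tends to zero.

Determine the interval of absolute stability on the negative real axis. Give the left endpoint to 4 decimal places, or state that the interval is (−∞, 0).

(-2.2222, 0).

Test eqn y'=λy, z=hλ:
  y_{n+1} = y_n + z·[19/20·y_n + 1/20·y_{n+1}] ⇒ (1 − 1/20z)y_{n+1} = (1 + 19/20z)y_n
  Hence R(z) = (1 + 19/20z)/(1 − 1/20z).

Boundary: |R(x)|=1, x<0.
x=-1.35: |R|=0.2646
R=−1: 1+19/20x = −1+1/20x ⇒ -9/10x=2 ⇒ x=2/(-9/10)=-2.2222
Confirm numerically:
  x=-2.116: |R|=0.91355 <1
  x=-2.074: |R|=0.87913 <1
  x=-2.009: |R|=0.82562 <1
  x=-1.706: |R|=0.57192 <1
  x=-2.690: |R|=1.37109 >1
  x=-2.684: |R|=1.36643 >1
Interval (-2.2222, 0).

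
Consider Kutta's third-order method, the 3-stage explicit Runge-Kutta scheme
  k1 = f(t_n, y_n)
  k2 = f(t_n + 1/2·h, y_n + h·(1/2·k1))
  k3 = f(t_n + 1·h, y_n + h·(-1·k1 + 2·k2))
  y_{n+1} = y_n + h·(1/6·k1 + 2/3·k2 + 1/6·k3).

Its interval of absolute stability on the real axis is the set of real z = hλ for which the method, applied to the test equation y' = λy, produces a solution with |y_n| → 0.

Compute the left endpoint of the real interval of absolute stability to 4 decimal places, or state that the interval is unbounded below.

Set f=λy, z=hλ:
  order 3, 3-stage ⇒ R(z)=1+z+z^2/2+z^3/6
  (e.g. R(-1.27)=0.19505, |R|=0.19505)

Need |R(x)|<1, x<0.
x=-1.27: |R|=0.1951
|R(-2.75)|=1.4349 |R(-1.37)|=0.1399 |R(-0.92)|=0.3734
Bisect:
  x_lo=-3.2731 |R|=2.7608  x_hi=-0.0926 |R|=0.9116
  mid=-1.68285 |R|=0.06116 →hi
  mid=-2.47799 |R|=0.94376 →hi
  mid=-2.87556 |R|=1.70406 →lo
  mid=-2.67677 |R|=1.29078 →lo
  mid=-2.57738 |R|=1.10948 →lo
  mid=-2.52769 |R|=1.02473 →lo
  mid=-2.50284 |R|=0.98378 →hi
  mid=-2.51526 |R|=1.00414 →lo
  mid=-2.50905 |R|=0.99393 →hi
  mid=-2.51216 |R|=0.99903 →hi
  ...
  [-2.51293,-2.51274] ⇒ x*=-2.5127
Stable set (-2.5127, 0).

left endpoint -2.5127.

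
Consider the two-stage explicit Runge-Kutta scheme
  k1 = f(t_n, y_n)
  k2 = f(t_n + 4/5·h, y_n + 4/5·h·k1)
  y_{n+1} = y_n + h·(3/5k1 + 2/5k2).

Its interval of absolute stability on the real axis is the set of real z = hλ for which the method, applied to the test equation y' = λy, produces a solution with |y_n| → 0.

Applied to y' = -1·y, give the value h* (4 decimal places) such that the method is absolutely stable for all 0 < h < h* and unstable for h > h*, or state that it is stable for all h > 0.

Test eqn y'=λy, z=hλ:
  k1=λy_n ⇒ h·k1=z·y_n;  k2=λ(1+4/5z)y_n ⇒ h·k2=z(1+4/5z)y_n
  y_{n+1}/y_n = 1 + 3/5z + 2/5z(1+4/5z) = 1 + z + 8/25z²
  R(z) = 1 + z + 8/25z².

Solve |R(x)|<1 on ℝ⁻.
x=-1.46: |R|=0.2221
R=1: x+8/25x²=0 ⇒ x=−25/8=-3.1250; min R=1−1/(4·8/25)=0.2188>−1
Confirm numerically:
  x=-3.030: |R|=0.90789 <1
  x=-2.577: |R|=0.54810 <1
  x=-2.385: |R|=0.43523 <1
  x=-3.433: |R|=1.33836 >1
  x=-3.385: |R|=1.28163 >1
Stable set (-3.1250, 0).

(-3.1250,0); λ=-1 ⇒ h* = (25/8)/1 = 3.1250.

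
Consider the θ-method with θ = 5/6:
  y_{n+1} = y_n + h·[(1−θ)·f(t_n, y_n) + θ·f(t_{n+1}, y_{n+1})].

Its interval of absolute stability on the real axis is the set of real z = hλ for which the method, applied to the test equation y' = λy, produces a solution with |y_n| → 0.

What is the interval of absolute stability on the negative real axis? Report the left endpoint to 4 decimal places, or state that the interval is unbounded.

interval (−∞, 0).

On y'=λy, z=hλ:
  y_{n+1} = y_n + z·[1/6·y_n + 5/6·y_{n+1}] ⇒ (1 − 5/6z)y_{n+1} = (1 + 1/6z)y_n
  R(z) = (1 + 1/6z)/(1 − 5/6z).

Need |R(x)|<1, x<0.
x=-0.48: |R|=0.6571
x=-2: |R|=0.2500
x=-10: |R|=0.0714
x=-100: |R|=0.1858
θ=5/6≥1/2 ⇒ |1+1/6x|<|1−5/6x| ∀x<0 ⇒ interval (−∞,0).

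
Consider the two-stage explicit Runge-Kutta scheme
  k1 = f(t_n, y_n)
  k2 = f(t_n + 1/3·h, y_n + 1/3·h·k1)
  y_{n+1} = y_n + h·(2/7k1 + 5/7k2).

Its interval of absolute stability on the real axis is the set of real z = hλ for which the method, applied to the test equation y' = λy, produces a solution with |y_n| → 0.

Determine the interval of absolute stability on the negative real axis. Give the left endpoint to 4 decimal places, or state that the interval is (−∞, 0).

(-4.2000, 0).

Test eqn y'=λy, z=hλ:
  k1=λy_n ⇒ h·k1=z·y_n;  k2=λ(1+1/3z)y_n ⇒ h·k2=z(1+1/3z)y_n
  y_{n+1}/y_n = 1 + 2/7z + 5/7z(1+1/3z) = 1 + z + 5/21z²
  ⇒ R(z) = 1 + z + 5/21z².

Solve |R(x)|<1 on ℝ⁻.
x=-1.19: |R|=0.1472
R=1: x+5/21x²=0 ⇒ x=−21/5=-4.2000; min R=1−1/(4·5/21)=-0.0500>−1
Confirm numerically:
  x=-3.621: |R|=0.50082 <1
  x=-3.608: |R|=0.49144 <1
  x=-3.365: |R|=0.33101 <1
  x=-2.415: |R|=0.02638 <1
  x=-4.654: |R|=1.50308 >1
  x=-4.420: |R|=1.23152 >1
Interval (-4.2000, 0).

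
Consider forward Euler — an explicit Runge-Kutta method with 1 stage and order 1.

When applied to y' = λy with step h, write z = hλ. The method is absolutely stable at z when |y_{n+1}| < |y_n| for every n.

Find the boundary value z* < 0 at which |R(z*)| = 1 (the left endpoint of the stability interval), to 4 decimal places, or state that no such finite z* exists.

left endpoint -2.0000.

On y'=λy, z=hλ:
  order 1, 1-stage ⇒ R(z)=1+z
  (e.g. R(-1.2)=-0.20000, |R|=0.20000)

Need |R(x)|<1, x<0.
x=-1.2: |R|=0.2000
|R(-2.37)|=1.3700 |R(-1.35)|=0.3500 |R(-0.69)|=0.3100
Bisect:
  x_lo=-2.7529 |R|=1.7529  x_hi=-0.2665 |R|=0.7335
  mid=-1.50971 |R|=0.50971 →hi
  mid=-2.13131 |R|=1.13131 →lo
  mid=-1.82051 |R|=0.82051 →hi
  mid=-1.97591 |R|=0.97591 →hi
  mid=-2.05361 |R|=1.05361 →lo
  mid=-2.01476 |R|=1.01476 →lo
  mid=-1.99533 |R|=0.99533 →hi
  ...
  [-2.00004,-1.99989] ⇒ x*=-2.0000
Stable set (-2.0000, 0).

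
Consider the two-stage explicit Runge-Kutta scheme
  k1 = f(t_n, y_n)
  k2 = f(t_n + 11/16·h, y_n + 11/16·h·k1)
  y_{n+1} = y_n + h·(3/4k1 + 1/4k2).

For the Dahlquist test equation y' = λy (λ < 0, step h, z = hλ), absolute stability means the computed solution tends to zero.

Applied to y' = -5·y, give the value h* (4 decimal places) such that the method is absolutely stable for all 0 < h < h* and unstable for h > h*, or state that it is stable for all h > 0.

(-5.8182,0); λ=-5 ⇒ h* = (64/11)/5 = 1.1636.

With y'=λy (z=hλ):
  k1=λy_n ⇒ h·k1=z·y_n;  k2=λ(1+11/16z)y_n ⇒ h·k2=z(1+11/16z)y_n
  y_{n+1}/y_n = 1 + 3/4z + 1/4z(1+11/16z) = 1 + z + 11/64z²
  Hence R(z) = 1 + z + 11/64z².

Find x<0 with |R(x)|<1.
x=-0.71: |R|=0.3766
R=1: x+11/64x²=0 ⇒ x=−64/11=-5.8182; min R=1−1/(4·11/64)=-0.4545>−1
Confirm numerically:
  x=-5.512: |R|=0.70993 <1
  x=-4.605: |R|=0.03979 <1
  x=-3.053: |R|=0.45099 <1
  x=-6.342: |R|=1.57098 >1
  x=-6.203: |R|=1.41027 >1
Interval (-5.8182, 0).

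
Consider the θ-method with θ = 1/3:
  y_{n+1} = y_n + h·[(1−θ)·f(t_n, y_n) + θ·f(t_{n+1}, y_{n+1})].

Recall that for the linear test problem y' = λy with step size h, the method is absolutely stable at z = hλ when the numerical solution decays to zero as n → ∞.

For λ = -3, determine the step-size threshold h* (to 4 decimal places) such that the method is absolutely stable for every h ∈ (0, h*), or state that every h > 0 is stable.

Test eqn y'=λy, z=hλ:
  y_{n+1} = y_n + z·[2/3·y_n + 1/3·y_{n+1}] ⇒ (1 − 1/3z)y_{n+1} = (1 + 2/3z)y_n
  ⇒ R(z) = (1 + 2/3z)/(1 − 1/3z).

Find x<0 with |R(x)|<1.
x=-0.42: |R|=0.6316
R=−1: 1+2/3x = −1+1/3x ⇒ -1/3x=2 ⇒ x=2/(-1/3)=-6.0000
Confirm numerically:
  x=-5.431: |R|=0.93251 <1
  x=-3.760: |R|=0.66864 <1
  x=-2.894: |R|=0.47302 <1
  x=-6.246: |R|=1.02661 >1
  x=-6.182: |R|=1.01982 >1
  x=-6.105: |R|=1.01153 >1
So |R|<1 on (-6.0000, 0).

(-6.0000,0); λ=-3 ⇒ h* = (6)/3 = 2.0000.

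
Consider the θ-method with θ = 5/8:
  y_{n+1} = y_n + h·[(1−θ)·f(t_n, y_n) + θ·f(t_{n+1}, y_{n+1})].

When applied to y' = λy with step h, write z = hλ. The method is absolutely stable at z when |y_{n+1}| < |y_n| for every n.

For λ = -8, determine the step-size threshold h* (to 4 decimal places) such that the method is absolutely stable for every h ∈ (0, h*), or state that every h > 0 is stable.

Set f=λy, z=hλ:
  y_{n+1} = y_n + z·[3/8·y_n + 5/8·y_{n+1}] ⇒ (1 − 5/8z)y_{n+1} = (1 + 3/8z)y_n
  R(z) = (1 + 3/8z)/(1 − 5/8z).

Solve |R(x)|<1 on ℝ⁻.
x=-1.43: |R|=0.2449
x=-2: |R|=0.1111
x=-10: |R|=0.3793
x=-100: |R|=0.5748
θ=5/8≥1/2 ⇒ |1+3/8x|<|1−5/8x| ∀x<0 ⇒ unbounded interval.

unbounded; (−∞, 0). Any h>0 works for λ=-8.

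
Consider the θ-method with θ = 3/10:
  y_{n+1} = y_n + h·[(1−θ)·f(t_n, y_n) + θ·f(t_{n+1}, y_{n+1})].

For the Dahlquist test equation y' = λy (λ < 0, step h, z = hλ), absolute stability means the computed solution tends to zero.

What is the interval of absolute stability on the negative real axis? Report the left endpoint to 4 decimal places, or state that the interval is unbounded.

(-5.0000, 0).

On y'=λy, z=hλ:
  y_{n+1} = y_n + z·[7/10·y_n + 3/10·y_{n+1}] ⇒ (1 − 3/10z)y_{n+1} = (1 + 7/10z)y_n
  ⇒ R(z) = (1 + 7/10z)/(1 − 3/10z).

Solve |R(x)|<1 on ℝ⁻.
x=-0.35: |R|=0.6833
R=−1: 1+7/10x = −1+3/10x ⇒ -2/5x=2 ⇒ x=2/(-2/5)=-5.0000
Confirm numerically:
  x=-4.970: |R|=0.99518 <1
  x=-4.364: |R|=0.88983 <1
  x=-2.290: |R|=0.35744 <1
  x=-5.461: |R|=1.06989 >1
  x=-5.243: |R|=1.03778 >1
  x=-5.086: |R|=1.01362 >1
Stable set (-5.0000, 0).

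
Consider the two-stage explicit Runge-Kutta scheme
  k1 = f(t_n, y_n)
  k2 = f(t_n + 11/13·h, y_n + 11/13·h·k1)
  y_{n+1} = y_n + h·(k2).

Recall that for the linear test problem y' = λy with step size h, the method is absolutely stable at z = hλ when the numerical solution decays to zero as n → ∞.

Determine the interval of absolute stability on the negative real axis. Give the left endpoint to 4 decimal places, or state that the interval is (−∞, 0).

(-1.1818, 0).

With y'=λy (z=hλ):
  k1=λy_n ⇒ h·k1=z·y_n;  k2=λ(1+11/13z)y_n ⇒ h·k2=z(1+11/13z)y_n
  y_{n+1}/y_n = 1 + z(1+11/13z) = 1 + z + 11/13z²
  R(z) = 1 + z + 11/13z².

Boundary: |R(x)|=1, x<0.
x=-1.78: |R|=1.9010
R=1: x+11/13x²=0 ⇒ x=−13/11=-1.1818; min R=1−1/(4·11/13)=0.7045>−1
Confirm numerically:
  x=-0.792: |R|=0.73876 <1
  x=-0.757: |R|=0.72789 <1
  x=-0.594: |R|=0.70455 <1
  x=-0.589: |R|=0.70455 <1
  x=-1.616: |R|=1.59369 >1
  x=-1.482: |R|=1.37643 >1
  x=-1.315: |R|=1.14819 >1
So |R|<1 on (-1.1818, 0).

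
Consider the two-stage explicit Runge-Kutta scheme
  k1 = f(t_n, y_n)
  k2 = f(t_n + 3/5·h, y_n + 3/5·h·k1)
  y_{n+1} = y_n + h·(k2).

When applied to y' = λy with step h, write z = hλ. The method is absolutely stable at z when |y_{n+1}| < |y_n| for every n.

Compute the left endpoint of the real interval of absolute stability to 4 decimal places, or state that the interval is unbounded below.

z* = -1.6667.

Test eqn y'=λy, z=hλ:
  k1=λy_n ⇒ h·k1=z·y_n;  k2=λ(1+3/5z)y_n ⇒ h·k2=z(1+3/5z)y_n
  y_{n+1}/y_n = 1 + z(1+3/5z) = 1 + z + 3/5z²
  R(z) = 1 + z + 3/5z².

Need |R(x)|<1, x<0.
x=-0.35: |R|=0.7235
R=1: x+3/5x²=0 ⇒ x=−5/3=-1.6667; min R=1−1/(4·3/5)=0.5833>−1
Confirm numerically:
  x=-1.523: |R|=0.86872 <1
  x=-1.438: |R|=0.80271 <1
  x=-0.884: |R|=0.58487 <1
  x=-2.235: |R|=1.76213 >1
  x=-1.892: |R|=1.25580 >1
So |R|<1 on (-1.6667, 0).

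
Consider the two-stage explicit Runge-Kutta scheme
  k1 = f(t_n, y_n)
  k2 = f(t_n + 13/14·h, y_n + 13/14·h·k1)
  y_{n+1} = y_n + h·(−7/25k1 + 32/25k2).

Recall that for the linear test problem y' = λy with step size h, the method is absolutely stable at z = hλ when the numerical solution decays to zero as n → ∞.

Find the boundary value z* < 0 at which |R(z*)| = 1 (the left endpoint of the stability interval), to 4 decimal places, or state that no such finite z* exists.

On y'=λy, z=hλ:
  k1=λy_n ⇒ h·k1=z·y_n;  k2=λ(1+13/14z)y_n ⇒ h·k2=z(1+13/14z)y_n
  y_{n+1}/y_n = 1 − 7/25z + 32/25z(1+13/14z) = 1 + z + 208/175z²
  ⇒ R(z) = 1 + z + 208/175z².

Find x<0 with |R(x)|<1.
x=-0.88: |R|=1.0404
R=1: x+208/175x²=0 ⇒ x=−175/208=-0.8413; min R=1−1/(4·208/175)=0.7897>−1
Confirm numerically:
  x=-0.716: |R|=0.89333 <1
  x=-0.381: |R|=0.79153 <1
  x=-0.371: |R|=0.79260 <1
  x=-0.355: |R|=0.79479 <1
  x=-1.195: |R|=1.50231 >1
  x=-1.171: |R|=1.45882 >1
  x=-0.959: |R|=1.13411 >1
Stable set (-0.8413, 0).

left endpoint -0.8413.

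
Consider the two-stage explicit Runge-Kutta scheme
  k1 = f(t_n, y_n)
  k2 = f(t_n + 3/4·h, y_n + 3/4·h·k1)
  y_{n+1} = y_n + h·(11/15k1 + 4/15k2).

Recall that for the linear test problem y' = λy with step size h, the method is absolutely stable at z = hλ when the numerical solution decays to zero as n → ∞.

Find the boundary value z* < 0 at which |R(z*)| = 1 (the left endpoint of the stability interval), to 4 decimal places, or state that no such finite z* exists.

Test eqn y'=λy, z=hλ:
  k1=λy_n ⇒ h·k1=z·y_n;  k2=λ(1+3/4z)y_n ⇒ h·k2=z(1+3/4z)y_n
  y_{n+1}/y_n = 1 + 11/15z + 4/15z(1+3/4z) = 1 + z + 1/5z²
  Hence R(z) = 1 + z + 1/5z².

Need |R(x)|<1, x<0.
x=-1.24: |R|=0.0675
R=1: x+1/5x²=0 ⇒ x=−5=-5.0000; min R=1−1/(4·1/5)=-0.2500>−1
Confirm numerically:
  x=-4.632: |R|=0.65908 <1
  x=-4.529: |R|=0.57337 <1
  x=-3.811: |R|=0.09374 <1
  x=-2.644: |R|=0.24585 <1
  x=-5.526: |R|=1.58134 >1
  x=-5.322: |R|=1.34274 >1
  x=-5.176: |R|=1.18220 >1
Stable set (-5.0000, 0).

z* = -5.0000.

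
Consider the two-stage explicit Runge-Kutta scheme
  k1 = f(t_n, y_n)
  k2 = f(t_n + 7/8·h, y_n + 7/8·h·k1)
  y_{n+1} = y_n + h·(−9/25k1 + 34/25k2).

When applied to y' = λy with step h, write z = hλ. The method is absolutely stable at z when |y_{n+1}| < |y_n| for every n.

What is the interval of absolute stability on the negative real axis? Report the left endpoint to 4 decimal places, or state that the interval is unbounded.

Test eqn y'=λy, z=hλ:
  k1=λy_n ⇒ h·k1=z·y_n;  k2=λ(1+7/8z)y_n ⇒ h·k2=z(1+7/8z)y_n
  y_{n+1}/y_n = 1 − 9/25z + 34/25z(1+7/8z) = 1 + z + 119/100z²
  R(z) = 1 + z + 119/100z².

Boundary: |R(x)|=1, x<0.
x=-1.28: |R|=1.6697
R=1: x+119/100x²=0 ⇒ x=−100/119=-0.8403; min R=1−1/(4·119/100)=0.7899>−1
Confirm numerically:
  x=-0.803: |R|=0.96432 <1
  x=-0.616: |R|=0.83555 <1
  x=-0.515: |R|=0.80062 <1
  x=-1.152: |R|=1.42725 >1
  x=-0.901: |R|=1.06504 >1
Interval (-0.8403, 0).

z∈(-0.8403,0).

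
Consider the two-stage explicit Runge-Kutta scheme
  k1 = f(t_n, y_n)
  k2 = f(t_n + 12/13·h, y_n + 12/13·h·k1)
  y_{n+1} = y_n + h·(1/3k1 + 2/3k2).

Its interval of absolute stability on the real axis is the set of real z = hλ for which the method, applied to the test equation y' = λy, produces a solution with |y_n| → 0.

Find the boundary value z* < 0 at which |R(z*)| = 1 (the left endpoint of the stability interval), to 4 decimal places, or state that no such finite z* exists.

With y'=λy (z=hλ):
  k1=λy_n ⇒ h·k1=z·y_n;  k2=λ(1+12/13z)y_n ⇒ h·k2=z(1+12/13z)y_n
  y_{n+1}/y_n = 1 + 1/3z + 2/3z(1+12/13z) = 1 + z + 8/13z²
  R(z) = 1 + z + 8/13z².

Solve |R(x)|<1 on ℝ⁻.
x=-0.73: |R|=0.5979
R=1: x+8/13x²=0 ⇒ x=−13/8=-1.6250; min R=1−1/(4·8/13)=0.5938>−1
Confirm numerically:
  x=-1.368: |R|=0.78365 <1
  x=-1.308: |R|=0.74484 <1
  x=-1.281: |R|=0.72882 <1
  x=-2.198: |R|=1.77505 >1
  x=-2.149: |R|=1.69297 >1
  x=-1.858: |R|=1.26641 >1
Stable set (-1.6250, 0).

z* = -1.6250.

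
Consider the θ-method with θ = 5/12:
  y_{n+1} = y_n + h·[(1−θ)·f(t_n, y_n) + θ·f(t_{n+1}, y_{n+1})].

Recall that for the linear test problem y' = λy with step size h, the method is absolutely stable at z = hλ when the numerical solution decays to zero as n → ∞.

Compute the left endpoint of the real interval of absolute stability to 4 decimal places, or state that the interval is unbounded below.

z* = -12.0000.

Set f=λy, z=hλ:
  y_{n+1} = y_n + z·[7/12·y_n + 5/12·y_{n+1}] ⇒ (1 − 5/12z)y_{n+1} = (1 + 7/12z)y_n
  Hence R(z) = (1 + 7/12z)/(1 − 5/12z).

Boundary: |R(x)|=1, x<0.
x=-0.74: |R|=0.4344
R=−1: 1+7/12x = −1+5/12x ⇒ -1/6x=2 ⇒ x=2/(-1/6)=-12.0000
Confirm numerically:
  x=-10.229: |R|=0.94391 <1
  x=-10.218: |R|=0.94351 <1
  x=-7.237: |R|=0.80230 <1
  x=-6.930: |R|=0.78264 <1
  x=-12.330: |R|=1.00896 >1
  x=-12.327: |R|=1.00888 >1
  x=-12.071: |R|=1.00196 >1
So |R|<1 on (-12.0000, 0).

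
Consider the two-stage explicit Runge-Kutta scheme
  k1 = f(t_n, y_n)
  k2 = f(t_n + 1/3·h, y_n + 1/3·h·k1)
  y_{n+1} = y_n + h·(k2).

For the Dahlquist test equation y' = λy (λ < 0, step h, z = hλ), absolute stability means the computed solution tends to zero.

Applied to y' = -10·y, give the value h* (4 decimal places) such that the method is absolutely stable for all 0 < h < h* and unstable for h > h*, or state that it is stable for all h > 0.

(-3.0000,0); λ=-10 ⇒ h* = (3)/10 = 0.3000.

Test eqn y'=λy, z=hλ:
  k1=λy_n ⇒ h·k1=z·y_n;  k2=λ(1+1/3z)y_n ⇒ h·k2=z(1+1/3z)y_n
  y_{n+1}/y_n = 1 + z(1+1/3z) = 1 + z + 1/3z²
  Hence R(z) = 1 + z + 1/3z².

Solve |R(x)|<1 on ℝ⁻.
x=-0.45: |R|=0.6175
R=1: x+1/3x²=0 ⇒ x=−3=-3.0000; min R=1−1/(4·1/3)=0.2500>−1
Confirm numerically:
  x=-2.828: |R|=0.83786 <1
  x=-2.313: |R|=0.47032 <1
  x=-1.731: |R|=0.26779 <1
  x=-3.554: |R|=1.65631 >1
  x=-3.486: |R|=1.56473 >1
  x=-3.244: |R|=1.26385 >1
So |R|<1 on (-3.0000, 0).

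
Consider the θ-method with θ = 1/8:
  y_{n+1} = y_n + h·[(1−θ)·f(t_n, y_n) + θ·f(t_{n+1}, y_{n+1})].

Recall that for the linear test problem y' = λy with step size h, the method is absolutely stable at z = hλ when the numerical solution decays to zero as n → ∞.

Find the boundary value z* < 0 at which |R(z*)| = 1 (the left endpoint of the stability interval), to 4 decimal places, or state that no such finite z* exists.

With y'=λy (z=hλ):
  y_{n+1} = y_n + z·[7/8·y_n + 1/8·y_{n+1}] ⇒ (1 − 1/8z)y_{n+1} = (1 + 7/8z)y_n
  so R(z) = (1 + 7/8z)/(1 − 1/8z).

Need |R(x)|<1, x<0.
x=-1.2: |R|=0.0435
R=−1: 1+7/8x = −1+1/8x ⇒ -3/4x=2 ⇒ x=2/(-3/4)=-2.6667
Confirm numerically:
  x=-2.208: |R|=0.73041 <1
  x=-2.141: |R|=0.68899 <1
  x=-2.125: |R|=0.67901 <1
  x=-1.580: |R|=0.31942 <1
  x=-3.164: |R|=1.26729 >1
  x=-2.996: |R|=1.17970 >1
  x=-2.952: |R|=1.15632 >1
So |R|<1 on (-2.6667, 0).

z* = -2.6667.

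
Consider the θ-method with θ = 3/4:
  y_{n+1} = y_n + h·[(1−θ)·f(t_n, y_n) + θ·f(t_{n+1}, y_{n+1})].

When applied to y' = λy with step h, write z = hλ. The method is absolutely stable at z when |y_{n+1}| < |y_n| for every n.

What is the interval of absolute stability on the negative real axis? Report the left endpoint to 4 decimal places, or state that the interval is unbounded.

With y'=λy (z=hλ):
  y_{n+1} = y_n + z·[1/4·y_n + 3/4·y_{n+1}] ⇒ (1 − 3/4z)y_{n+1} = (1 + 1/4z)y_n
  Hence R(z) = (1 + 1/4z)/(1 − 3/4z).

Boundary: |R(x)|=1, x<0.
x=-1.32: |R|=0.3367
x=-2: |R|=0.2000
x=-10: |R|=0.1765
x=-100: |R|=0.3158
θ=3/4≥1/2 ⇒ |1+1/4x|<|1−3/4x| ∀x<0 ⇒ stable on all of ℝ⁻.

unbounded; (−∞, 0).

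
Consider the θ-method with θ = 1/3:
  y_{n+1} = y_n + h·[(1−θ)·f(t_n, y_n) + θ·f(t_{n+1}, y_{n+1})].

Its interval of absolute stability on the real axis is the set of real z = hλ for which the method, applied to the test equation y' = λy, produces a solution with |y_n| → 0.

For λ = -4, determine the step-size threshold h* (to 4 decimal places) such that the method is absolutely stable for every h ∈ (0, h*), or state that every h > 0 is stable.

On y'=λy, z=hλ:
  y_{n+1} = y_n + z·[2/3·y_n + 1/3·y_{n+1}] ⇒ (1 − 1/3z)y_{n+1} = (1 + 2/3z)y_n
  Hence R(z) = (1 + 2/3z)/(1 − 1/3z).

Solve |R(x)|<1 on ℝ⁻.
x=-0.4: |R|=0.6471
R=−1: 1+2/3x = −1+1/3x ⇒ -1/3x=2 ⇒ x=2/(-1/3)=-6.0000
Confirm numerically:
  x=-4.616: |R|=0.81828 <1
  x=-3.997: |R|=0.71373 <1
  x=-2.718: |R|=0.42602 <1
  x=-6.511: |R|=1.05373 >1
  x=-6.159: |R|=1.01736 >1
Stable set (-6.0000, 0).

(-6.0000,0); λ=-4 ⇒ h* = (6)/4 = 1.5000.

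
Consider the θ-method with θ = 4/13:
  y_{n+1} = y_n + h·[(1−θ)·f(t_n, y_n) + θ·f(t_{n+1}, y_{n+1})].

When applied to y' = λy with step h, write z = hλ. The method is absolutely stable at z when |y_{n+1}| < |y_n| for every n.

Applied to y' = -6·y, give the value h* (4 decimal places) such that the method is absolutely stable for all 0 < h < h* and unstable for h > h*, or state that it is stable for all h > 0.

With y'=λy (z=hλ):
  y_{n+1} = y_n + z·[9/13·y_n + 4/13·y_{n+1}] ⇒ (1 − 4/13z)y_{n+1} = (1 + 9/13z)y_n
  R(z) = (1 + 9/13z)/(1 − 4/13z).

Boundary: |R(x)|=1, x<0.
x=-1.04: |R|=0.2121
R=−1: 1+9/13x = −1+4/13x ⇒ -5/13x=2 ⇒ x=2/(-5/13)=-5.2000
Confirm numerically:
  x=-4.304: |R|=0.85173 <1
  x=-4.264: |R|=0.84429 <1
  x=-3.434: |R|=0.66973 <1
  x=-5.762: |R|=1.07795 >1
  x=-5.671: |R|=1.06600 >1
  x=-5.316: |R|=1.01693 >1
Interval (-5.2000, 0).

(-5.2000,0); λ=-6 ⇒ h* = (26/5)/6 = 0.8667.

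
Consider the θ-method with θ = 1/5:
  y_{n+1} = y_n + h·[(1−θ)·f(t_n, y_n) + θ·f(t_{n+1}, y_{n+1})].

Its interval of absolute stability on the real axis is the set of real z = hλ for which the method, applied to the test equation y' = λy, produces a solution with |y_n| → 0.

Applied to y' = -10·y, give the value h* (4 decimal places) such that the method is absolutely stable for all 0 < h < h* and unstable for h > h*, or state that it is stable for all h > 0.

Test eqn y'=λy, z=hλ:
  y_{n+1} = y_n + z·[4/5·y_n + 1/5·y_{n+1}] ⇒ (1 − 1/5z)y_{n+1} = (1 + 4/5z)y_n
  so R(z) = (1 + 4/5z)/(1 − 1/5z).

Solve |R(x)|<1 on ℝ⁻.
x=-0.45: |R|=0.5872
R=−1: 1+4/5x = −1+1/5x ⇒ -3/5x=2 ⇒ x=2/(-3/5)=-3.3333
Confirm numerically:
  x=-3.135: |R|=0.92686 <1
  x=-2.540: |R|=0.68435 <1
  x=-2.473: |R|=0.65462 <1
  x=-3.664: |R|=1.11450 >1
  x=-3.496: |R|=1.05744 >1
Stable set (-3.3333, 0).

(-3.3333,0); λ=-10 ⇒ h* = (10/3)/10 = 0.3333.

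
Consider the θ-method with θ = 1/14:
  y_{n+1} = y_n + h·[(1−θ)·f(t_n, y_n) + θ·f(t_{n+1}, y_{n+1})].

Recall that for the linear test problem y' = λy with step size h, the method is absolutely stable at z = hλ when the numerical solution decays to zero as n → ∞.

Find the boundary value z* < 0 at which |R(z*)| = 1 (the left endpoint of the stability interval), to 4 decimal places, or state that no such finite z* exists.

left endpoint -2.3333.

With y'=λy (z=hλ):
  y_{n+1} = y_n + z·[13/14·y_n + 1/14·y_{n+1}] ⇒ (1 − 1/14z)y_{n+1} = (1 + 13/14z)y_n
  so R(z) = (1 + 13/14z)/(1 − 1/14z).

Need |R(x)|<1, x<0.
x=-0.49: |R|=0.5266
R=−1: 1+13/14x = −1+1/14x ⇒ -6/7x=2 ⇒ x=2/(-6/7)=-2.3333
Confirm numerically:
  x=-1.404: |R|=0.27603 <1
  x=-1.094: |R|=0.01471 <1
  x=-1.041: |R|=0.03105 <1
  x=-2.642: |R|=1.22257 >1
  x=-2.535: |R|=1.14636 >1
  x=-2.455: |R|=1.08873 >1
Interval (-2.3333, 0).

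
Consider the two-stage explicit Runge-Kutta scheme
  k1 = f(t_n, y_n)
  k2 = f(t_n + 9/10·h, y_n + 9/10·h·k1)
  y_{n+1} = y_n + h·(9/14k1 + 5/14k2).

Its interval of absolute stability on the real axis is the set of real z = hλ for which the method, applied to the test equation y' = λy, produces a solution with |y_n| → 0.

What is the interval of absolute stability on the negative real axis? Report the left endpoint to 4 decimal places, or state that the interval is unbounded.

Test eqn y'=λy, z=hλ:
  k1=λy_n ⇒ h·k1=z·y_n;  k2=λ(1+9/10z)y_n ⇒ h·k2=z(1+9/10z)y_n
  y_{n+1}/y_n = 1 + 9/14z + 5/14z(1+9/10z) = 1 + z + 9/28z²
  so R(z) = 1 + z + 9/28z².

Need |R(x)|<1, x<0.
x=-1.76: |R|=0.2357
R=1: x+9/28x²=0 ⇒ x=−28/9=-3.1111; min R=1−1/(4·9/28)=0.2222>−1
Confirm numerically:
  x=-2.305: |R|=0.40276 <1
  x=-2.135: |R|=0.33014 <1
  x=-2.076: |R|=0.30929 <1
  x=-1.782: |R|=0.23870 <1
  x=-3.657: |R|=1.64167 >1
  x=-3.286: |R|=1.18472 >1
Interval (-3.1111, 0).

z∈(-3.1111,0).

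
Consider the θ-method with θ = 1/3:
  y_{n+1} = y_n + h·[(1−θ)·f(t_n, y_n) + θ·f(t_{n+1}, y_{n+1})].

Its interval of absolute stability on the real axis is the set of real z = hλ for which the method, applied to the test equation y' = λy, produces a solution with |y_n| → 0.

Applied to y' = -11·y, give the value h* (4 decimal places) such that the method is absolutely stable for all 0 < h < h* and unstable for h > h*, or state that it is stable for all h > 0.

(-6.0000,0); λ=-11 ⇒ h* = (6)/11 = 0.5455.

Test eqn y'=λy, z=hλ:
  y_{n+1} = y_n + z·[2/3·y_n + 1/3·y_{n+1}] ⇒ (1 − 1/3z)y_{n+1} = (1 + 2/3z)y_n
  ⇒ R(z) = (1 + 2/3z)/(1 − 1/3z).

Boundary: |R(x)|=1, x<0.
x=-0.76: |R|=0.3936
R=−1: 1+2/3x = −1+1/3x ⇒ -1/3x=2 ⇒ x=2/(-1/3)=-6.0000
Confirm numerically:
  x=-4.669: |R|=0.82644 <1
  x=-4.545: |R|=0.80716 <1
  x=-4.476: |R|=0.79615 <1
  x=-4.010: |R|=0.71612 <1
  x=-6.478: |R|=1.05043 >1
  x=-6.142: |R|=1.01553 >1
Interval (-6.0000, 0).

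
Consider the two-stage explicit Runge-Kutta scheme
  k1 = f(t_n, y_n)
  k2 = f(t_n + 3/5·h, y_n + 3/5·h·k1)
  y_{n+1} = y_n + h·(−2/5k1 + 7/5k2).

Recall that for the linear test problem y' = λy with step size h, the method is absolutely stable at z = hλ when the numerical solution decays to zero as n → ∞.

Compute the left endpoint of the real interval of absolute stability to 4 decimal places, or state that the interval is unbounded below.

left endpoint -1.1905.

With y'=λy (z=hλ):
  k1=λy_n ⇒ h·k1=z·y_n;  k2=λ(1+3/5z)y_n ⇒ h·k2=z(1+3/5z)y_n
  y_{n+1}/y_n = 1 − 2/5z + 7/5z(1+3/5z) = 1 + z + 21/25z²
  ⇒ R(z) = 1 + z + 21/25z².

Boundary: |R(x)|=1, x<0.
x=-1.7: |R|=1.7276
R=1: x+21/25x²=0 ⇒ x=−25/21=-1.1905; min R=1−1/(4·21/25)=0.7024>−1
Confirm numerically:
  x=-1.029: |R|=0.86043 <1
  x=-0.698: |R|=0.71125 <1
  x=-0.692: |R|=0.71025 <1
  x=-1.535: |R|=1.44423 >1
  x=-1.453: |R|=1.32042 >1
  x=-1.436: |R|=1.29616 >1
Interval (-1.1905, 0).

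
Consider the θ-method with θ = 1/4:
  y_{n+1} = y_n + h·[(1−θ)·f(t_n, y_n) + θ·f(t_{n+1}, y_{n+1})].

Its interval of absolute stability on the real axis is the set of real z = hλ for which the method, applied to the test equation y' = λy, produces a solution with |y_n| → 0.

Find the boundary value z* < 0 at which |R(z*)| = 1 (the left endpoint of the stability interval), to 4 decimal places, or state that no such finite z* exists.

z* = -4.0000.

Test eqn y'=λy, z=hλ:
  y_{n+1} = y_n + z·[3/4·y_n + 1/4·y_{n+1}] ⇒ (1 − 1/4z)y_{n+1} = (1 + 3/4z)y_n
  ⇒ R(z) = (1 + 3/4z)/(1 − 1/4z).

Solve |R(x)|<1 on ℝ⁻.
x=-1.63: |R|=0.1581
R=−1: 1+3/4x = −1+1/4x ⇒ -1/2x=2 ⇒ x=2/(-1/2)=-4.0000
Confirm numerically:
  x=-3.946: |R|=0.98641 <1
  x=-2.991: |R|=0.71134 <1
  x=-2.958: |R|=0.70049 <1
  x=-2.632: |R|=0.58745 <1
  x=-4.441: |R|=1.10449 >1
  x=-4.286: |R|=1.06903 >1
  x=-4.136: |R|=1.03343 >1
Stable set (-4.0000, 0).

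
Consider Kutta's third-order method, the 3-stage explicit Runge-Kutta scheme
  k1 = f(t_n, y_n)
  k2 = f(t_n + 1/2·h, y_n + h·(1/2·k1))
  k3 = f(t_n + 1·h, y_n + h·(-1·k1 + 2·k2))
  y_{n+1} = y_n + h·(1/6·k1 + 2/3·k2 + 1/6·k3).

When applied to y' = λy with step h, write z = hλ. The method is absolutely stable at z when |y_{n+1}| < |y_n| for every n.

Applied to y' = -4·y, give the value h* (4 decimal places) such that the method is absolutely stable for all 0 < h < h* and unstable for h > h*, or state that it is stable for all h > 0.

(-2.5127,0); λ=-4 ⇒ h* = 0.6282.

With y'=λy (z=hλ):
  order 3, 3-stage ⇒ R(z)=1+z+z^2/2+z^3/6
  (e.g. R(-1.41)=0.11685, |R|=0.11685)

Need |R(x)|<1, x<0.
x=-1.41: |R|=0.1168
|R(-2.85)|=1.6469 |R(-1.56)|=0.0241 |R(-1.17)|=0.2475
Bisect:
  x_lo=-3.3653 |R|=3.0547  x_hi=-0.2203 |R|=0.8022
  mid=-1.79280 |R|=0.14611 →hi
  mid=-2.57903 |R|=1.11236 →lo
  mid=-2.18591 |R|=0.53760 →hi
  mid=-2.38247 |R|=0.79828 →hi
  mid=-2.48075 |R|=0.94817 →hi
  mid=-2.52989 |R|=1.02842 →lo
  mid=-2.50532 |R|=0.98784 →hi
  mid=-2.51761 |R|=1.00801 →lo
  mid=-2.51147 |R|=0.99790 →hi
  mid=-2.51454 |R|=1.00295 →lo
  ...
  [-2.51281,-2.51262] ⇒ x*=-2.5127
Stable set (-2.5127, 0).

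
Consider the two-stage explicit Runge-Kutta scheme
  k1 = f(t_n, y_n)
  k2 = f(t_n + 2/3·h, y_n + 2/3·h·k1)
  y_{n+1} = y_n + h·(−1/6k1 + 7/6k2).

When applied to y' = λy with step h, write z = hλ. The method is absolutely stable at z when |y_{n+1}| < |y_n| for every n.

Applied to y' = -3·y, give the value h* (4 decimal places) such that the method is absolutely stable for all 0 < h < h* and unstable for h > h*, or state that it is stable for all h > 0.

Test eqn y'=λy, z=hλ:
  k1=λy_n ⇒ h·k1=z·y_n;  k2=λ(1+2/3z)y_n ⇒ h·k2=z(1+2/3z)y_n
  y_{n+1}/y_n = 1 − 1/6z + 7/6z(1+2/3z) = 1 + z + 7/9z²
  so R(z) = 1 + z + 7/9z².

Boundary: |R(x)|=1, x<0.
x=-0.47: |R|=0.7018
R=1: x+7/9x²=0 ⇒ x=−9/7=-1.2857; min R=1−1/(4·7/9)=0.6786>−1
Confirm numerically:
  x=-0.923: |R|=0.73961 <1
  x=-0.880: |R|=0.72231 <1
  x=-0.772: |R|=0.69154 <1
  x=-0.648: |R|=0.67859 <1
  x=-1.867: |R|=1.84409 >1
  x=-1.820: |R|=1.75631 >1
  x=-1.527: |R|=1.28657 >1
Stable set (-1.2857, 0).

(-1.2857,0); λ=-3 ⇒ h* = (9/7)/3 = 0.4286.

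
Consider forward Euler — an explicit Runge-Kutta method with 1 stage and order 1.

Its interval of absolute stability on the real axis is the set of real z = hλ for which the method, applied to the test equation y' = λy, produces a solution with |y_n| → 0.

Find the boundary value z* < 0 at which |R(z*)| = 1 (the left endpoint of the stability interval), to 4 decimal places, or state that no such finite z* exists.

left endpoint -2.0000.

Test eqn y'=λy, z=hλ:
  order 1, 1-stage ⇒ R(z)=1+z
  (e.g. R(-1.77)=-0.77000, |R|=0.77000)

Need |R(x)|<1, x<0.
x=-1.77: |R|=0.7700
|R(-2.32)|=1.3200 |R(-0.91)|=0.0900 |R(-0.65)|=0.3500
Bisect:
  x_lo=-2.7259 |R|=1.7259  x_hi=-0.1648 |R|=0.8352
  mid=-1.44533 |R|=0.44533 →hi
  mid=-2.08559 |R|=1.08559 →lo
  mid=-1.76546 |R|=0.76546 →hi
  mid=-1.92553 |R|=0.92553 →hi
  mid=-2.00556 |R|=1.00556 →lo
  mid=-1.96554 |R|=0.96554 →hi
  mid=-1.98555 |R|=0.98555 →hi
  mid=-1.99555 |R|=0.99555 →hi
  ...
  [-2.00009,-1.99993] ⇒ x*=-2.0000
Stable set (-2.0000, 0).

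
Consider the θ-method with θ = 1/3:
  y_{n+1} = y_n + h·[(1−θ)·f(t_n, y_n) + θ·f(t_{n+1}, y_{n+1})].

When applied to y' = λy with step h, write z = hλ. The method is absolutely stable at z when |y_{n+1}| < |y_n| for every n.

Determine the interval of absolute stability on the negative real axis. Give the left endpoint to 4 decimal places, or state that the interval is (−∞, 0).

z∈(-6.0000,0).

On y'=λy, z=hλ:
  y_{n+1} = y_n + z·[2/3·y_n + 1/3·y_{n+1}] ⇒ (1 − 1/3z)y_{n+1} = (1 + 2/3z)y_n
  so R(z) = (1 + 2/3z)/(1 − 1/3z).

Find x<0 with |R(x)|<1.
x=-0.93: |R|=0.2901
R=−1: 1+2/3x = −1+1/3x ⇒ -1/3x=2 ⇒ x=2/(-1/3)=-6.0000
Confirm numerically:
  x=-3.846: |R|=0.68536 <1
  x=-3.397: |R|=0.59309 <1
  x=-3.224: |R|=0.55398 <1
  x=-2.662: |R|=0.41046 <1
  x=-6.345: |R|=1.03692 >1
  x=-6.129: |R|=1.01413 >1
  x=-6.119: |R|=1.01305 >1
So |R|<1 on (-6.0000, 0).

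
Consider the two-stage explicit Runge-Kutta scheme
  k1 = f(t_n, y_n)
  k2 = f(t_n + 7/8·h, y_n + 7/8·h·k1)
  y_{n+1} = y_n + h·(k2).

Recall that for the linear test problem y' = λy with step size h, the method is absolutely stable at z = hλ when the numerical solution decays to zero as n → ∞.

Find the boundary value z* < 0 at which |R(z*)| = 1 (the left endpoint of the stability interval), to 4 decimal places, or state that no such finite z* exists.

left endpoint -1.1429.

Test eqn y'=λy, z=hλ:
  k1=λy_n ⇒ h·k1=z·y_n;  k2=λ(1+7/8z)y_n ⇒ h·k2=z(1+7/8z)y_n
  y_{n+1}/y_n = 1 + z(1+7/8z) = 1 + z + 7/8z²
  ⇒ R(z) = 1 + z + 7/8z².

Solve |R(x)|<1 on ℝ⁻.
x=-0.89: |R|=0.8031
R=1: x+7/8x²=0 ⇒ x=−8/7=-1.1429; min R=1−1/(4·7/8)=0.7143>−1
Confirm numerically:
  x=-1.096: |R|=0.95506 <1
  x=-0.691: |R|=0.72680 <1
  x=-0.673: |R|=0.72331 <1
  x=-0.518: |R|=0.71678 <1
  x=-1.644: |R|=1.72089 >1
  x=-1.536: |R|=1.52838 >1
  x=-1.182: |R|=1.04048 >1
So |R|<1 on (-1.1429, 0).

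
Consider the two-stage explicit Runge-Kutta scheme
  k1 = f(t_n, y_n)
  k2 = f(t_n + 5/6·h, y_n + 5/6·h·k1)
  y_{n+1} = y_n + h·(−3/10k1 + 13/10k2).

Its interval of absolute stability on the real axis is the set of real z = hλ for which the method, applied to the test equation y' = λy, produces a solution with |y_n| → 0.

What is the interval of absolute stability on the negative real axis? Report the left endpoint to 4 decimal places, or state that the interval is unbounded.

On y'=λy, z=hλ:
  k1=λy_n ⇒ h·k1=z·y_n;  k2=λ(1+5/6z)y_n ⇒ h·k2=z(1+5/6z)y_n
  y_{n+1}/y_n = 1 − 3/10z + 13/10z(1+5/6z) = 1 + z + 13/12z²
  so R(z) = 1 + z + 13/12z².

Need |R(x)|<1, x<0.
x=-1.73: |R|=2.5123
R=1: x+13/12x²=0 ⇒ x=−12/13=-0.9231; min R=1−1/(4·13/12)=0.7692>−1
Confirm numerically:
  x=-0.882: |R|=0.96075 <1
  x=-0.666: |R|=0.81452 <1
  x=-0.495: |R|=0.77044 <1
  x=-1.412: |R|=1.74789 >1
  x=-1.373: |R|=1.66922 >1
Stable set (-0.9231, 0).

(-0.9231, 0).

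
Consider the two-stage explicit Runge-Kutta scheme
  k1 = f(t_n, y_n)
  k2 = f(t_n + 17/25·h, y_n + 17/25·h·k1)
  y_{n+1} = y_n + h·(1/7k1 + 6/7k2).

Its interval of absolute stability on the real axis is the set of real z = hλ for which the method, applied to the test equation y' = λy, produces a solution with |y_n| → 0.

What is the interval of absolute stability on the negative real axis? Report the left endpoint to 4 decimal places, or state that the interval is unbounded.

Test eqn y'=λy, z=hλ:
  k1=λy_n ⇒ h·k1=z·y_n;  k2=λ(1+17/25z)y_n ⇒ h·k2=z(1+17/25z)y_n
  y_{n+1}/y_n = 1 + 1/7z + 6/7z(1+17/25z) = 1 + z + 102/175z²
  so R(z) = 1 + z + 102/175z².

Solve |R(x)|<1 on ℝ⁻.
x=-0.97: |R|=0.5784
R=1: x+102/175x²=0 ⇒ x=−175/102=-1.7157; min R=1−1/(4·102/175)=0.5711>−1
Confirm numerically:
  x=-1.576: |R|=0.87169 <1
  x=-1.233: |R|=0.65311 <1
  x=-1.130: |R|=0.61425 <1
  x=-0.970: |R|=0.57841 <1
  x=-2.236: |R|=1.67811 >1
  x=-2.042: |R|=1.38838 >1
  x=-1.829: |R|=1.12080 >1
So |R|<1 on (-1.7157, 0).

(-1.7157, 0).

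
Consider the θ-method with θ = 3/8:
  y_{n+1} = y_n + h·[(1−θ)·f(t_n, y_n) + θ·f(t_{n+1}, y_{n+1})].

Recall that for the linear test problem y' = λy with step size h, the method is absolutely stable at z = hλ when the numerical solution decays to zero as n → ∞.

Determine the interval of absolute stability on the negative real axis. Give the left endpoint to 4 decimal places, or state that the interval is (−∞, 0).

z∈(-8.0000,0).

With y'=λy (z=hλ):
  y_{n+1} = y_n + z·[5/8·y_n + 3/8·y_{n+1}] ⇒ (1 − 3/8z)y_{n+1} = (1 + 5/8z)y_n
  ⇒ R(z) = (1 + 5/8z)/(1 − 3/8z).

Solve |R(x)|<1 on ℝ⁻.
x=-1.79: |R|=0.0711
R=−1: 1+5/8x = −1+3/8x ⇒ -1/4x=2 ⇒ x=2/(-1/4)=-8.0000
Confirm numerically:
  x=-7.541: |R|=0.97002 <1
  x=-7.001: |R|=0.93111 <1
  x=-5.804: |R|=0.82717 <1
  x=-4.793: |R|=0.71339 <1
  x=-8.451: |R|=1.02704 >1
  x=-8.410: |R|=1.02468 >1
  x=-8.283: |R|=1.01723 >1
Stable set (-8.0000, 0).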